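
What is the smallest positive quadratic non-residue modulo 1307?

2

(2/1307) = −1, so 2 is the smallest positive non-residue mod 1307.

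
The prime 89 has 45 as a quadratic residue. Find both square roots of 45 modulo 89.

89 ≡ 1 (mod 4), so we find a root by search.
Trying successive values, 32² = 1024 ≡ 45 (mod 89). The other root is 89 − 32 = 57.

32, 57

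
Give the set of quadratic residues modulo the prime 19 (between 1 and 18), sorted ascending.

1,4,5,6,7,9,11,16,17

Square k = 1,…,9 (k and 19−k give the same square):
1²=1, 2²=4, 3²=9, 4²=16, 5²≡6, 6²≡17, 7²≡11, 8²≡7, 9²≡5 (mod 19).
So the quadratic residues mod 19 are {1, 4, 5, 6, 7, 9, 11, 16, 17}.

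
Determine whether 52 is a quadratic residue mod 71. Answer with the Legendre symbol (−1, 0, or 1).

Pull out 2^2: since 71 ≡ 7 (mod 8), (2/71) = +1, so (2/71)^2 = +1.
Reciprocity: 13 ≡ 1 and 71 ≡ 3 (mod 4), so (13/71) = +(71/13).
Reduce top mod 13: now compute (6/13).
Pull out 2: since 13 ≡ 5 (mod 8), (2/13) = -1.
Reciprocity: 3 ≡ 3 and 13 ≡ 1 (mod 4), so (3/13) = +(13/3).
Reduce top mod 3: now compute (1/3).
Reached (1/3) = 1. Collecting the sign flips along the way, the symbol is -1.

-1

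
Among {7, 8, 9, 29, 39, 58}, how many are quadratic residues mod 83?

3

(7/83) = +1 → QR.
(8/83) = -1 → non-residue.
(9/83) = +1 → QR.
(29/83) = +1 → QR.
(39/83) = -1 → non-residue.
(58/83) = -1 → non-residue.
Total quadratic residues among the 6: 3.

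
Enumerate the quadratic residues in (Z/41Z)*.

Square k = 1,…,20 (k and 41−k give the same square):
1²=1, 2²=4, 3²=9, 4²=16, 5²=25, 6²=36, 7²≡8, 8²≡23, 9²≡40, 10²≡18, 11²≡39, 12²≡21, 13²≡5, 14²≡32, 15²≡20, 16²≡10, 17²≡2, 18²≡37, 19²≡33, 20²≡31 (mod 41).
So the quadratic residues mod 41 are {1, 2, 4, 5, 8, 9, 10, 16, 18, 20, 21, 23, 25, 31, 32, 33, 36, 37, 39, 40}.

1,2,4,5,8,9,10,16,18,20,21,23,25,31,32,33,36,37,39,40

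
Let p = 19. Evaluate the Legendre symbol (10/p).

Euler's criterion: (10/19) ≡ 10^9 (mod 19).
10^2 ≡ 5 (mod 19)
10^4 ≡ 6 (mod 19)
10^8 ≡ 17 (mod 19)
10^9 = 10^(8+1) ≡ 18 (mod 19).
Result is 18 ≡ −1, so (10/19) = −1.

-1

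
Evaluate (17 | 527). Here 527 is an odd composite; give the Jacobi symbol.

Reciprocity: 17 ≡ 1 and 527 ≡ 3 (mod 4), so (17/527) = +(527/17).
Reduce top mod 17: now compute (0/17).
Top reduces to 0: gcd > 1, so the symbol is 0.

0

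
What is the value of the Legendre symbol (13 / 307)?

Reciprocity: 13 ≡ 1 and 307 ≡ 3 (mod 4), so (13/307) = +(307/13).
Reduce top mod 13: now compute (8/13).
Pull out 2^3: since 13 ≡ 5 (mod 8), (2/13) = -1, so (2/13)^3 = -1.
Reached (1/13) = 1. Collecting the sign flips along the way, the symbol is -1.

-1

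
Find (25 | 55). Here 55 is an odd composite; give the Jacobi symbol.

Reciprocity: 25 ≡ 1 and 55 ≡ 3 (mod 4), so (25/55) = +(55/25).
Reduce top mod 25: now compute (5/25).
Reciprocity: 5 ≡ 1 and 25 ≡ 1 (mod 4), so (5/25) = +(25/5).
Reduce top mod 5: now compute (0/5).
Top reduces to 0: gcd > 1, so the symbol is 0.

0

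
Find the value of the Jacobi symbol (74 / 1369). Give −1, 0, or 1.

0

Pull out 2: since 1369 ≡ 1 (mod 8), (2/1369) = +1.
Reciprocity: 37 ≡ 1 and 1369 ≡ 1 (mod 4), so (37/1369) = +(1369/37).
Reduce top mod 37: now compute (0/37).
Top reduces to 0: gcd > 1, so the symbol is 0.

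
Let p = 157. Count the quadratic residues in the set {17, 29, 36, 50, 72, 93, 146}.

4

(17/157) = +1 → QR.
(29/157) = -1 → non-residue.
(36/157) = +1 → QR.
(50/157) = -1 → non-residue.
(72/157) = -1 → non-residue.
(93/157) = +1 → QR.
(146/157) = +1 → QR.
Total quadratic residues among the 7: 4.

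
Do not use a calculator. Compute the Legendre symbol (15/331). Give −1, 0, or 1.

-1

Euler's criterion: (15/331) ≡ 15^165 (mod 331).
15^2 ≡ 225 (mod 331)
15^4 ≡ 313 (mod 331)
15^8 ≡ 324 (mod 331)
15^16 ≡ 49 (mod 331)
15^32 ≡ 84 (mod 331)
15^64 ≡ 105 (mod 331)
15^128 ≡ 102 (mod 331)
15^165 = 15^(128+32+4+1) ≡ 330 (mod 331).
Result is 330 ≡ −1, so (15/331) = −1.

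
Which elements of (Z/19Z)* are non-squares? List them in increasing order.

Square k = 1,…,9 (k and 19−k give the same square):
1²=1, 2²=4, 3²=9, 4²=16, 5²≡6, 6²≡17, 7²≡11, 8²≡7, 9²≡5 (mod 19).
The residues are {1, 4, 5, 6, 7, 9, 11, 16, 17}; the non-residues are the remaining 9 nonzero classes.

2, 3, 8, 10, 12, 13, 14, 15, 18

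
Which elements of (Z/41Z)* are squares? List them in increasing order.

1, 2, 4, 5, 8, 9, 10, 16, 18, 20, 21, 23, 25, 31, 32, 33, 36, 37, 39, 40

Square k = 1,…,20 (k and 41−k give the same square):
1²=1, 2²=4, 3²=9, 4²=16, 5²=25, 6²=36, 7²≡8, 8²≡23, 9²≡40, 10²≡18, 11²≡39, 12²≡21, 13²≡5, 14²≡32, 15²≡20, 16²≡10, 17²≡2, 18²≡37, 19²≡33, 20²≡31 (mod 41).
So the quadratic residues mod 41 are {1, 2, 4, 5, 8, 9, 10, 16, 18, 20, 21, 23, 25, 31, 32, 33, 36, 37, 39, 40}.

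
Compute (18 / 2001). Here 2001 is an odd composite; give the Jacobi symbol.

Pull out 2: since 2001 ≡ 1 (mod 8), (2/2001) = +1.
Reciprocity: 9 ≡ 1 and 2001 ≡ 1 (mod 4), so (9/2001) = +(2001/9).
Reduce top mod 9: now compute (3/9).
Reciprocity: 3 ≡ 3 and 9 ≡ 1 (mod 4), so (3/9) = +(9/3).
Reduce top mod 3: now compute (0/3).
Top reduces to 0: gcd > 1, so the symbol is 0.

0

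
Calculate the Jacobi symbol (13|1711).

-1

Reciprocity: 13 ≡ 1 and 1711 ≡ 3 (mod 4), so (13/1711) = +(1711/13).
Reduce top mod 13: now compute (8/13).
Pull out 2^3: since 13 ≡ 5 (mod 8), (2/13) = -1, so (2/13)^3 = -1.
Reached (1/13) = 1. Collecting the sign flips along the way, the symbol is -1.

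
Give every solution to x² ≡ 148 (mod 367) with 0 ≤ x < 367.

Since 367 ≡ 3 (mod 4), a square root of 148 is 148^((367+1)/4) = 148^92 mod 367.
Repeated squaring: 148^2≡251, 148^4≡244, 148^8≡82, 148^16≡118, 148^32≡345, 148^64≡117 (mod 367).
148^92 = 148^(64+16+8+4) ≡ 191 (mod 367).
Check: 191² = 36481 ≡ 148 (mod 367). The two roots are 176 and 191.

176, 191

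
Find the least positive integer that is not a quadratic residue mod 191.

(2/191) = +1, so 2 is a residue.
(3/191) = +1, so 3 is a residue.
(4/191) = +1, so 4 is a residue.
(5/191) = +1, so 5 is a residue.
(6/191) = +1, so 6 is a residue.
(7/191) = −1, so 7 is the smallest positive non-residue mod 191.

7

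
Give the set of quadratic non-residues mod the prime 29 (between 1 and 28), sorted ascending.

2,3,8,10,11,12,14,15,17,18,19,21,26,27

Square k = 1,…,14 (k and 29−k give the same square):
1²=1, 2²=4, 3²=9, 4²=16, 5²=25, 6²≡7, 7²≡20, 8²≡6, 9²≡23, 10²≡13, 11²≡5, 12²≡28, 13²≡24, 14²≡22 (mod 29).
The residues are {1, 4, 5, 6, 7, 9, 13, 16, 20, 22, 23, 24, 25, 28}; the non-residues are the remaining 14 nonzero classes.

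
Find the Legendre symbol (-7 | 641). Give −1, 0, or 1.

1

First reduce: -7 ≡ 634 (mod 641).
Pull out 2: since 641 ≡ 1 (mod 8), (2/641) = +1.
Reciprocity: 317 ≡ 1 and 641 ≡ 1 (mod 4), so (317/641) = +(641/317).
Reduce top mod 317: now compute (7/317).
Reciprocity: 7 ≡ 3 and 317 ≡ 1 (mod 4), so (7/317) = +(317/7).
Reduce top mod 7: now compute (2/7).
Pull out 2: since 7 ≡ 7 (mod 8), (2/7) = +1.
Reached (1/7) = 1. Collecting the sign flips along the way, the symbol is +1.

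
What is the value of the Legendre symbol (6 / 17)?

-1

Pull out 2: since 17 ≡ 1 (mod 8), (2/17) = +1.
Reciprocity: 3 ≡ 3 and 17 ≡ 1 (mod 4), so (3/17) = +(17/3).
Reduce top mod 3: now compute (2/3).
Pull out 2: since 3 ≡ 3 (mod 8), (2/3) = -1.
Reached (1/3) = 1. Collecting the sign flips along the way, the symbol is -1.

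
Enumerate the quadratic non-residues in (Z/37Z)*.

Square k = 1,…,18 (k and 37−k give the same square):
1²=1, 2²=4, 3²=9, 4²=16, 5²=25, 6²=36, 7²≡12, 8²≡27, 9²≡7, 10²≡26, 11²≡10, 12²≡33, 13²≡21, 14²≡11, 15²≡3, 16²≡34, 17²≡30, 18²≡28 (mod 37).
The residues are {1, 3, 4, 7, 9, 10, 11, 12, 16, 21, 25, 26, 27, 28, 30, 33, 34, 36}; the non-residues are the remaining 18 nonzero classes.

2, 5, 6, 8, 13, 14, 15, 17, 18, 19, 20, 22, 23, 24, 29, 31, 32, 35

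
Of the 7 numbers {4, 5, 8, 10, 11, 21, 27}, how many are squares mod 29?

(4/29) = +1 → QR.
(5/29) = +1 → QR.
(8/29) = -1 → non-residue.
(10/29) = -1 → non-residue.
(11/29) = -1 → non-residue.
(21/29) = -1 → non-residue.
(27/29) = -1 → non-residue.
Total quadratic residues among the 7: 2.

2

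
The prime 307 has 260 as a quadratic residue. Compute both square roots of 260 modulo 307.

Since 307 ≡ 3 (mod 4), a square root of 260 is 260^((307+1)/4) = 260^77 mod 307.
Repeated squaring: 260^2≡60, 260^4≡223, 260^8≡302, 260^16≡25, 260^32≡11, 260^64≡121 (mod 307).
260^77 = 260^(64+8+4+1) ≡ 227 (mod 307).
Check: 227² = 51529 ≡ 260 (mod 307). The two roots are 80 and 227.

80, 227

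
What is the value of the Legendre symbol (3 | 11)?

Euler's criterion: (3/11) ≡ 3^5 (mod 11).
3^2 ≡ 9 (mod 11)
3^4 ≡ 4 (mod 11)
3^5 = 3^(4+1) ≡ 1 (mod 11).
Result is 1, so (3/11) = 1.

1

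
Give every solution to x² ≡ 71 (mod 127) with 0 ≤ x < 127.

Since 127 ≡ 3 (mod 4), a square root of 71 is 71^((127+1)/4) = 71^32 mod 127.
Repeated squaring: 71^2≡88, 71^4≡124, 71^8≡9, 71^16≡81, 71^32≡84 (mod 127).
71^32 = 71^(32) ≡ 84 (mod 127).
Check: 84² = 7056 ≡ 71 (mod 127). The two roots are 43 and 84.

43, 84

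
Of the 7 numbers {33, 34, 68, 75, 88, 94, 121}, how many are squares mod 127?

5

(33/127) = -1 → non-residue.
(34/127) = +1 → QR.
(68/127) = +1 → QR.
(75/127) = -1 → non-residue.
(88/127) = +1 → QR.
(94/127) = +1 → QR.
(121/127) = +1 → QR.
Total quadratic residues among the 7: 5.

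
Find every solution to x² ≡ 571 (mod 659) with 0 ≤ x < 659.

Since 659 ≡ 3 (mod 4), a square root of 571 is 571^((659+1)/4) = 571^165 mod 659.
Repeated squaring: 571^2≡495, 571^4≡536, 571^8≡631, 571^16≡125, 571^32≡468, 571^64≡236, 571^128≡340 (mod 659).
571^165 = 571^(128+32+4+1) ≡ 587 (mod 659).
Check: 587² = 344569 ≡ 571 (mod 659). The two roots are 72 and 587.

72, 587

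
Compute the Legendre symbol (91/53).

First reduce: 91 ≡ 38 (mod 53).
Pull out 2: since 53 ≡ 5 (mod 8), (2/53) = -1.
Reciprocity: 19 ≡ 3 and 53 ≡ 1 (mod 4), so (19/53) = +(53/19).
Reduce top mod 19: now compute (15/19).
Reciprocity: 15 ≡ 3 and 19 ≡ 3 (mod 4), so (15/19) = −(19/15).
Reduce top mod 15: now compute (4/15).
Pull out 2^2: since 15 ≡ 7 (mod 8), (2/15) = +1, so (2/15)^2 = +1.
Reached (1/15) = 1. Collecting the sign flips along the way, the symbol is +1.

1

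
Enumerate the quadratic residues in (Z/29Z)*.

Square k = 1,…,14 (k and 29−k give the same square):
1²=1, 2²=4, 3²=9, 4²=16, 5²=25, 6²≡7, 7²≡20, 8²≡6, 9²≡23, 10²≡13, 11²≡5, 12²≡28, 13²≡24, 14²≡22 (mod 29).
So the quadratic residues mod 29 are {1, 4, 5, 6, 7, 9, 13, 16, 20, 22, 23, 24, 25, 28}.

1 4 5 6 7 9 13 16 20 22 23 24 25 28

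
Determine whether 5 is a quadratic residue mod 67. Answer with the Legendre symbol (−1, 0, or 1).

-1

Euler's criterion: (5/67) ≡ 5^33 (mod 67).
5^2 ≡ 25 (mod 67)
5^4 ≡ 22 (mod 67)
5^8 ≡ 15 (mod 67)
5^16 ≡ 24 (mod 67)
5^32 ≡ 40 (mod 67)
5^33 = 5^(32+1) ≡ 66 (mod 67).
Result is 66 ≡ −1, so (5/67) = −1.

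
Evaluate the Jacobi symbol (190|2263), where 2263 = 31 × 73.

Pull out 2: since 2263 ≡ 7 (mod 8), (2/2263) = +1.
Reciprocity: 95 ≡ 3 and 2263 ≡ 3 (mod 4), so (95/2263) = −(2263/95).
Reduce top mod 95: now compute (78/95).
Pull out 2: since 95 ≡ 7 (mod 8), (2/95) = +1.
Reciprocity: 39 ≡ 3 and 95 ≡ 3 (mod 4), so (39/95) = −(95/39).
Reduce top mod 39: now compute (17/39).
Reciprocity: 17 ≡ 1 and 39 ≡ 3 (mod 4), so (17/39) = +(39/17).
Reduce top mod 17: now compute (5/17).
Reciprocity: 5 ≡ 1 and 17 ≡ 1 (mod 4), so (5/17) = +(17/5).
Reduce top mod 5: now compute (2/5).
Pull out 2: since 5 ≡ 5 (mod 8), (2/5) = -1.
Reached (1/5) = 1. Collecting the sign flips along the way, the symbol is -1.

-1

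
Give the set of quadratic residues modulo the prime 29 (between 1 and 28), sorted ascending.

Square k = 1,…,14 (k and 29−k give the same square):
1²=1, 2²=4, 3²=9, 4²=16, 5²=25, 6²≡7, 7²≡20, 8²≡6, 9²≡23, 10²≡13, 11²≡5, 12²≡28, 13²≡24, 14²≡22 (mod 29).
So the quadratic residues mod 29 are {1, 4, 5, 6, 7, 9, 13, 16, 20, 22, 23, 24, 25, 28}.

1,4,5,6,7,9,13,16,20,22,23,24,25,28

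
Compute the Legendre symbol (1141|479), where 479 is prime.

Euler's criterion: (1141/479) ≡ 183^239 (mod 479).
183^2 ≡ 438 (mod 479)
183^4 ≡ 244 (mod 479)
183^8 ≡ 140 (mod 479)
183^16 ≡ 440 (mod 479)
183^32 ≡ 84 (mod 479)
183^64 ≡ 350 (mod 479)
183^128 ≡ 355 (mod 479)
183^239 = 183^(128+64+32+8+4+2+1) ≡ 1 (mod 479).
Result is 1, so (1141/479) = 1.

1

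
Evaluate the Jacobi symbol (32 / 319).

1

Pull out 2^5: since 319 ≡ 7 (mod 8), (2/319) = +1, so (2/319)^5 = +1.
Reached (1/319) = 1. Collecting the sign flips along the way, the symbol is +1.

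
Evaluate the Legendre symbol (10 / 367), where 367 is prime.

-1

Euler's criterion: (10/367) ≡ 10^183 (mod 367).
10^2 ≡ 100 (mod 367)
10^4 ≡ 91 (mod 367)
10^8 ≡ 207 (mod 367)
10^16 ≡ 277 (mod 367)
10^32 ≡ 26 (mod 367)
10^64 ≡ 309 (mod 367)
10^128 ≡ 61 (mod 367)
10^183 = 10^(128+32+16+4+2+1) ≡ 366 (mod 367).
Result is 366 ≡ −1, so (10/367) = −1.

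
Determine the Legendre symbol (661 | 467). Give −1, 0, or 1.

-1

Euler's criterion: (661/467) ≡ 194^233 (mod 467).
194^2 ≡ 276 (mod 467)
194^4 ≡ 55 (mod 467)
194^8 ≡ 223 (mod 467)
194^16 ≡ 227 (mod 467)
194^32 ≡ 159 (mod 467)
194^64 ≡ 63 (mod 467)
194^128 ≡ 233 (mod 467)
194^233 = 194^(128+64+32+8+1) ≡ 466 (mod 467).
Result is 466 ≡ −1, so (661/467) = −1.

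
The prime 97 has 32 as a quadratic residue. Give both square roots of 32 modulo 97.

97 ≡ 1 (mod 4), so we find a root by search.
Trying successive values, 41² = 1681 ≡ 32 (mod 97). The other root is 97 − 41 = 56.

41, 56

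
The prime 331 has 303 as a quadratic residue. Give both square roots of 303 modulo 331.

Since 331 ≡ 3 (mod 4), a square root of 303 is 303^((331+1)/4) = 303^83 mod 331.
Repeated squaring: 303^2≡122, 303^4≡320, 303^8≡121, 303^16≡77, 303^32≡302, 303^64≡179 (mod 331).
303^83 = 303^(64+16+2+1) ≡ 36 (mod 331).
Check: 36² = 1296 ≡ 303 (mod 331). The two roots are 36 and 295.

36, 295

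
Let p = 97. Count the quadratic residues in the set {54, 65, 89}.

3

(54/97) = +1 → QR.
(65/97) = +1 → QR.
(89/97) = +1 → QR.
Total quadratic residues among the 3: 3.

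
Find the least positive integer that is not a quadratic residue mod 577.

(2/577) = +1, so 2 is a residue.
(3/577) = +1, so 3 is a residue.
(4/577) = +1, so 4 is a residue.
(5/577) = −1, so 5 is the smallest positive non-residue mod 577.

5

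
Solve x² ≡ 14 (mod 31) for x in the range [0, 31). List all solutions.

13, 18

Since 31 ≡ 3 (mod 4), a square root of 14 is 14^((31+1)/4) = 14^8 mod 31.
Repeated squaring: 14^2≡10, 14^4≡7, 14^8≡18 (mod 31).
14^8 = 14^(8) ≡ 18 (mod 31).
Check: 18² = 324 ≡ 14 (mod 31). The two roots are 13 and 18.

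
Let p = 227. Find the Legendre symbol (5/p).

-1

Euler's criterion: (5/227) ≡ 5^113 (mod 227).
5^2 ≡ 25 (mod 227)
5^4 ≡ 171 (mod 227)
5^8 ≡ 185 (mod 227)
5^16 ≡ 175 (mod 227)
5^32 ≡ 207 (mod 227)
5^64 ≡ 173 (mod 227)
5^113 = 5^(64+32+16+1) ≡ 226 (mod 227).
Result is 226 ≡ −1, so (5/227) = −1.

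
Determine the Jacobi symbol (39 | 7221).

0

Reciprocity: 39 ≡ 3 and 7221 ≡ 1 (mod 4), so (39/7221) = +(7221/39).
Reduce top mod 39: now compute (6/39).
Pull out 2: since 39 ≡ 7 (mod 8), (2/39) = +1.
Reciprocity: 3 ≡ 3 and 39 ≡ 3 (mod 4), so (3/39) = −(39/3).
Reduce top mod 3: now compute (0/3).
Top reduces to 0: gcd > 1, so the symbol is 0.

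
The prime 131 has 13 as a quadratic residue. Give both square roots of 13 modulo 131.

Since 131 ≡ 3 (mod 4), a square root of 13 is 13^((131+1)/4) = 13^33 mod 131.
Repeated squaring: 13^2≡38, 13^4≡3, 13^8≡9, 13^16≡81, 13^32≡11 (mod 131).
13^33 = 13^(32+1) ≡ 12 (mod 131).
Check: 12² = 144 ≡ 13 (mod 131). The two roots are 12 and 119.

12, 119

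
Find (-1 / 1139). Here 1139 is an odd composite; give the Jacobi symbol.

First reduce: -1 ≡ 1138 (mod 1139).
Pull out 2: since 1139 ≡ 3 (mod 8), (2/1139) = -1.
Reciprocity: 569 ≡ 1 and 1139 ≡ 3 (mod 4), so (569/1139) = +(1139/569).
Reduce top mod 569: now compute (1/569).
Reached (1/569) = 1. Collecting the sign flips along the way, the symbol is -1.

-1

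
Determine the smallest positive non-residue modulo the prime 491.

(2/491) = −1, so 2 is the smallest positive non-residue mod 491.

2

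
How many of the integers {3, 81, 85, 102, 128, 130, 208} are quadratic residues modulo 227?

(3/227) = +1 → QR.
(81/227) = +1 → QR.
(85/227) = +1 → QR.
(102/227) = +1 → QR.
(128/227) = -1 → non-residue.
(130/227) = -1 → non-residue.
(208/227) = -1 → non-residue.
Total quadratic residues among the 7: 4.

4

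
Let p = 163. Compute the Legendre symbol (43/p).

Reciprocity: 43 ≡ 3 and 163 ≡ 3 (mod 4), so (43/163) = −(163/43).
Reduce top mod 43: now compute (34/43).
Pull out 2: since 43 ≡ 3 (mod 8), (2/43) = -1.
Reciprocity: 17 ≡ 1 and 43 ≡ 3 (mod 4), so (17/43) = +(43/17).
Reduce top mod 17: now compute (9/17).
Reciprocity: 9 ≡ 1 and 17 ≡ 1 (mod 4), so (9/17) = +(17/9).
Reduce top mod 9: now compute (8/9).
Pull out 2^3: since 9 ≡ 1 (mod 8), (2/9) = +1, so (2/9)^3 = +1.
Reached (1/9) = 1. Collecting the sign flips along the way, the symbol is +1.

1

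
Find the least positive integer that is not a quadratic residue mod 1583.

(2/1583) = +1, so 2 is a residue.
(3/1583) = +1, so 3 is a residue.
(4/1583) = +1, so 4 is a residue.
(5/1583) = −1, so 5 is the smallest positive non-residue mod 1583.

5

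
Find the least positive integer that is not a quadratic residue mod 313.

(2/313) = +1, so 2 is a residue.
(3/313) = +1, so 3 is a residue.
(4/313) = +1, so 4 is a residue.
(5/313) = −1, so 5 is the smallest positive non-residue mod 313.

5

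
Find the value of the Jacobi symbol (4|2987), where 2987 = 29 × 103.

Pull out 2^2: since 2987 ≡ 3 (mod 8), (2/2987) = -1, so (2/2987)^2 = +1.
Reached (1/2987) = 1. Collecting the sign flips along the way, the symbol is +1.

1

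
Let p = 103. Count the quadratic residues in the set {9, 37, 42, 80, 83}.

(9/103) = +1 → QR.
(37/103) = -1 → non-residue.
(42/103) = -1 → non-residue.
(80/103) = -1 → non-residue.
(83/103) = +1 → QR.
Total quadratic residues among the 5: 2.

2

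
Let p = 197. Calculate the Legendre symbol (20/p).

Pull out 2^2: since 197 ≡ 5 (mod 8), (2/197) = -1, so (2/197)^2 = +1.
Reciprocity: 5 ≡ 1 and 197 ≡ 1 (mod 4), so (5/197) = +(197/5).
Reduce top mod 5: now compute (2/5).
Pull out 2: since 5 ≡ 5 (mod 8), (2/5) = -1.
Reached (1/5) = 1. Collecting the sign flips along the way, the symbol is -1.

-1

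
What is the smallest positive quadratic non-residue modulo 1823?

(2/1823) = +1, so 2 is a residue.
(3/1823) = +1, so 3 is a residue.
(4/1823) = +1, so 4 is a residue.
(5/1823) = −1, so 5 is the smallest positive non-residue mod 1823.

5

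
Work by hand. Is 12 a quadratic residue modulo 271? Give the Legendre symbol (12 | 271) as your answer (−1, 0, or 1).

Pull out 2^2: since 271 ≡ 7 (mod 8), (2/271) = +1, so (2/271)^2 = +1.
Reciprocity: 3 ≡ 3 and 271 ≡ 3 (mod 4), so (3/271) = −(271/3).
Reduce top mod 3: now compute (1/3).
Reached (1/3) = 1. Collecting the sign flips along the way, the symbol is -1.

-1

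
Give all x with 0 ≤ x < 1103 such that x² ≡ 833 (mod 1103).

Since 1103 ≡ 3 (mod 4), a square root of 833 is 833^((1103+1)/4) = 833^276 mod 1103.
Repeated squaring: 833^2≡102, 833^4≡477, 833^8≡311, 833^16≡760, 833^32≡731, 833^64≡509, 833^128≡979, 833^256≡1037 (mod 1103).
833^276 = 833^(256+16+4) ≡ 1059 (mod 1103).
Check: 1059² = 1121481 ≡ 833 (mod 1103). The two roots are 44 and 1059.

44, 1059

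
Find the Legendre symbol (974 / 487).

First reduce: 974 ≡ 0 (mod 487).
Top reduces to 0: gcd > 1, so the symbol is 0.

0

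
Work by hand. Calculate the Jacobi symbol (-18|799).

First reduce: -18 ≡ 781 (mod 799).
Reciprocity: 781 ≡ 1 and 799 ≡ 3 (mod 4), so (781/799) = +(799/781).
Reduce top mod 781: now compute (18/781).
Pull out 2: since 781 ≡ 5 (mod 8), (2/781) = -1.
Reciprocity: 9 ≡ 1 and 781 ≡ 1 (mod 4), so (9/781) = +(781/9).
Reduce top mod 9: now compute (7/9).
Reciprocity: 7 ≡ 3 and 9 ≡ 1 (mod 4), so (7/9) = +(9/7).
Reduce top mod 7: now compute (2/7).
Pull out 2: since 7 ≡ 7 (mod 8), (2/7) = +1.
Reached (1/7) = 1. Collecting the sign flips along the way, the symbol is -1.

-1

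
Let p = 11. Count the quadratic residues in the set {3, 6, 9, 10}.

(3/11) = +1 → QR.
(6/11) = -1 → non-residue.
(9/11) = +1 → QR.
(10/11) = -1 → non-residue.
Total quadratic residues among the 4: 2.

2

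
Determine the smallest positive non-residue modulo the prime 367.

(2/367) = +1, so 2 is a residue.
(3/367) = −1, so 3 is the smallest positive non-residue mod 367.

3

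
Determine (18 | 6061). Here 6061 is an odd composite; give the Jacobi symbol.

Pull out 2: since 6061 ≡ 5 (mod 8), (2/6061) = -1.
Reciprocity: 9 ≡ 1 and 6061 ≡ 1 (mod 4), so (9/6061) = +(6061/9).
Reduce top mod 9: now compute (4/9).
Pull out 2^2: since 9 ≡ 1 (mod 8), (2/9) = +1, so (2/9)^2 = +1.
Reached (1/9) = 1. Collecting the sign flips along the way, the symbol is -1.

-1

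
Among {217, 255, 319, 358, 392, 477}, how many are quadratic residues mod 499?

(217/499) = -1 → non-residue.
(255/499) = +1 → QR.
(319/499) = -1 → non-residue.
(358/499) = +1 → QR.
(392/499) = -1 → non-residue.
(477/499) = -1 → non-residue.
Total quadratic residues among the 6: 2.

2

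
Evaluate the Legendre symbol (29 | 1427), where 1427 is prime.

Reciprocity: 29 ≡ 1 and 1427 ≡ 3 (mod 4), so (29/1427) = +(1427/29).
Reduce top mod 29: now compute (6/29).
Pull out 2: since 29 ≡ 5 (mod 8), (2/29) = -1.
Reciprocity: 3 ≡ 3 and 29 ≡ 1 (mod 4), so (3/29) = +(29/3).
Reduce top mod 3: now compute (2/3).
Pull out 2: since 3 ≡ 3 (mod 8), (2/3) = -1.
Reached (1/3) = 1. Collecting the sign flips along the way, the symbol is +1.

1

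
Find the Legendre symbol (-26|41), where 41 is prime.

-1

First reduce: -26 ≡ 15 (mod 41).
Reciprocity: 15 ≡ 3 and 41 ≡ 1 (mod 4), so (15/41) = +(41/15).
Reduce top mod 15: now compute (11/15).
Reciprocity: 11 ≡ 3 and 15 ≡ 3 (mod 4), so (11/15) = −(15/11).
Reduce top mod 11: now compute (4/11).
Pull out 2^2: since 11 ≡ 3 (mod 8), (2/11) = -1, so (2/11)^2 = +1.
Reached (1/11) = 1. Collecting the sign flips along the way, the symbol is -1.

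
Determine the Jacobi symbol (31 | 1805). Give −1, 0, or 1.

1

Reciprocity: 31 ≡ 3 and 1805 ≡ 1 (mod 4), so (31/1805) = +(1805/31).
Reduce top mod 31: now compute (7/31).
Reciprocity: 7 ≡ 3 and 31 ≡ 3 (mod 4), so (7/31) = −(31/7).
Reduce top mod 7: now compute (3/7).
Reciprocity: 3 ≡ 3 and 7 ≡ 3 (mod 4), so (3/7) = −(7/3).
Reduce top mod 3: now compute (1/3).
Reached (1/3) = 1. Collecting the sign flips along the way, the symbol is +1.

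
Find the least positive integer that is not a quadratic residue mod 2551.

3

(2/2551) = +1, so 2 is a residue.
(3/2551) = −1, so 3 is the smallest positive non-residue mod 2551.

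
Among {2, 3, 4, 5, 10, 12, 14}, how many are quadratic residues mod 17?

2

(2/17) = +1 → QR.
(3/17) = -1 → non-residue.
(4/17) = +1 → QR.
(5/17) = -1 → non-residue.
(10/17) = -1 → non-residue.
(12/17) = -1 → non-residue.
(14/17) = -1 → non-residue.
Total quadratic residues among the 7: 2.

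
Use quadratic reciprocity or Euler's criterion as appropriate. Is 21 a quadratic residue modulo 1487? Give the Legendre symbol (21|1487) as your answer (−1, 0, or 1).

1

Reciprocity: 21 ≡ 1 and 1487 ≡ 3 (mod 4), so (21/1487) = +(1487/21).
Reduce top mod 21: now compute (17/21).
Reciprocity: 17 ≡ 1 and 21 ≡ 1 (mod 4), so (17/21) = +(21/17).
Reduce top mod 17: now compute (4/17).
Pull out 2^2: since 17 ≡ 1 (mod 8), (2/17) = +1, so (2/17)^2 = +1.
Reached (1/17) = 1. Collecting the sign flips along the way, the symbol is +1.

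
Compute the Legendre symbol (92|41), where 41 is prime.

First reduce: 92 ≡ 10 (mod 41).
Pull out 2: since 41 ≡ 1 (mod 8), (2/41) = +1.
Reciprocity: 5 ≡ 1 and 41 ≡ 1 (mod 4), so (5/41) = +(41/5).
Reduce top mod 5: now compute (1/5).
Reached (1/5) = 1. Collecting the sign flips along the way, the symbol is +1.

1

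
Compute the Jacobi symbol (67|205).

Reciprocity: 67 ≡ 3 and 205 ≡ 1 (mod 4), so (67/205) = +(205/67).
Reduce top mod 67: now compute (4/67).
Pull out 2^2: since 67 ≡ 3 (mod 8), (2/67) = -1, so (2/67)^2 = +1.
Reached (1/67) = 1. Collecting the sign flips along the way, the symbol is +1.

1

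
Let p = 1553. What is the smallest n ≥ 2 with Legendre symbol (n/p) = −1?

(2/1553) = +1, so 2 is a residue.
(3/1553) = −1, so 3 is the smallest positive non-residue mod 1553.

3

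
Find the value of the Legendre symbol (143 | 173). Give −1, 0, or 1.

Reciprocity: 143 ≡ 3 and 173 ≡ 1 (mod 4), so (143/173) = +(173/143).
Reduce top mod 143: now compute (30/143).
Pull out 2: since 143 ≡ 7 (mod 8), (2/143) = +1.
Reciprocity: 15 ≡ 3 and 143 ≡ 3 (mod 4), so (15/143) = −(143/15).
Reduce top mod 15: now compute (8/15).
Pull out 2^3: since 15 ≡ 7 (mod 8), (2/15) = +1, so (2/15)^3 = +1.
Reached (1/15) = 1. Collecting the sign flips along the way, the symbol is -1.

-1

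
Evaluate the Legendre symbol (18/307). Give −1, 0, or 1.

-1

Pull out 2: since 307 ≡ 3 (mod 8), (2/307) = -1.
Reciprocity: 9 ≡ 1 and 307 ≡ 3 (mod 4), so (9/307) = +(307/9).
Reduce top mod 9: now compute (1/9).
Reached (1/9) = 1. Collecting the sign flips along the way, the symbol is -1.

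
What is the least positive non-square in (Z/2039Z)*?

7

(2/2039) = +1, so 2 is a residue.
(3/2039) = +1, so 3 is a residue.
(4/2039) = +1, so 4 is a residue.
(5/2039) = +1, so 5 is a residue.
(6/2039) = +1, so 6 is a residue.
(7/2039) = −1, so 7 is the smallest positive non-residue mod 2039.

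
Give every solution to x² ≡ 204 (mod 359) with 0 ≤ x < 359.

113, 246

Since 359 ≡ 3 (mod 4), a square root of 204 is 204^((359+1)/4) = 204^90 mod 359.
Repeated squaring: 204^2≡331, 204^4≡66, 204^8≡48, 204^16≡150, 204^32≡242, 204^64≡47 (mod 359).
204^90 = 204^(64+16+8+2) ≡ 246 (mod 359).
Check: 246² = 60516 ≡ 204 (mod 359). The two roots are 113 and 246.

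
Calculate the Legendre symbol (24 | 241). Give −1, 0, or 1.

1

Euler's criterion: (24/241) ≡ 24^120 (mod 241).
24^2 ≡ 94 (mod 241)
24^4 ≡ 160 (mod 241)
24^8 ≡ 54 (mod 241)
24^16 ≡ 24 (mod 241)
24^32 ≡ 94 (mod 241)
24^64 ≡ 160 (mod 241)
24^120 = 24^(64+32+16+8) ≡ 1 (mod 241).
Result is 1, so (24/241) = 1.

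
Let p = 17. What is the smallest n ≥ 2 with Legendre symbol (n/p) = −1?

(2/17) = +1, so 2 is a residue.
(3/17) = −1, so 3 is the smallest positive non-residue mod 17.

3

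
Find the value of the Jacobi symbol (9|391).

Reciprocity: 9 ≡ 1 and 391 ≡ 3 (mod 4), so (9/391) = +(391/9).
Reduce top mod 9: now compute (4/9).
Pull out 2^2: since 9 ≡ 1 (mod 8), (2/9) = +1, so (2/9)^2 = +1.
Reached (1/9) = 1. Collecting the sign flips along the way, the symbol is +1.

1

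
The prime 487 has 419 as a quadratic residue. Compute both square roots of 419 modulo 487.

76, 411

Since 487 ≡ 3 (mod 4), a square root of 419 is 419^((487+1)/4) = 419^122 mod 487.
Repeated squaring: 419^2≡241, 419^4≡128, 419^8≡313, 419^16≡82, 419^32≡393, 419^64≡70 (mod 487).
419^122 = 419^(64+32+16+8+2) ≡ 76 (mod 487).
Check: 76² = 5776 ≡ 419 (mod 487). The two roots are 76 and 411.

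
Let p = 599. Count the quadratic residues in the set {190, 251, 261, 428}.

(190/599) = +1 → QR.
(251/599) = +1 → QR.
(261/599) = -1 → non-residue.
(428/599) = -1 → non-residue.
Total quadratic residues among the 4: 2.

2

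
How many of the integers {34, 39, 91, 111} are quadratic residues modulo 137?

(34/137) = +1 → QR.
(39/137) = +1 → QR.
(91/137) = -1 → non-residue.
(111/137) = -1 → non-residue.
Total quadratic residues among the 4: 2.

2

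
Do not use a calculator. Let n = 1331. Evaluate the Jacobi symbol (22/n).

Pull out 2: since 1331 ≡ 3 (mod 8), (2/1331) = -1.
Reciprocity: 11 ≡ 3 and 1331 ≡ 3 (mod 4), so (11/1331) = −(1331/11).
Reduce top mod 11: now compute (0/11).
Top reduces to 0: gcd > 1, so the symbol is 0.

0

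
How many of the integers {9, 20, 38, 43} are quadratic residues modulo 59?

2

(9/59) = +1 → QR.
(20/59) = +1 → QR.
(38/59) = -1 → non-residue.
(43/59) = -1 → non-residue.
Total quadratic residues among the 4: 2.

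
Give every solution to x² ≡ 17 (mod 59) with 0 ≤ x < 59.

Since 59 ≡ 3 (mod 4), a square root of 17 is 17^((59+1)/4) = 17^15 mod 59.
Repeated squaring: 17^2≡53, 17^4≡36, 17^8≡57 (mod 59).
17^15 = 17^(8+4+2+1) ≡ 28 (mod 59).
Check: 28² = 784 ≡ 17 (mod 59). The two roots are 28 and 31.

28, 31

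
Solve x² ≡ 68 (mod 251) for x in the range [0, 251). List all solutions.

Since 251 ≡ 3 (mod 4), a square root of 68 is 68^((251+1)/4) = 68^63 mod 251.
Repeated squaring: 68^2≡106, 68^4≡192, 68^8≡218, 68^16≡85, 68^32≡197 (mod 251).
68^63 = 68^(32+16+8+4+2+1) ≡ 161 (mod 251).
Check: 161² = 25921 ≡ 68 (mod 251). The two roots are 90 and 161.

90, 161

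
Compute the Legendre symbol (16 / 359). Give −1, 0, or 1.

1

Euler's criterion: (16/359) ≡ 16^179 (mod 359).
16^2 ≡ 256 (mod 359)
16^4 ≡ 198 (mod 359)
16^8 ≡ 73 (mod 359)
16^16 ≡ 303 (mod 359)
16^32 ≡ 264 (mod 359)
16^64 ≡ 50 (mod 359)
16^128 ≡ 346 (mod 359)
16^179 = 16^(128+32+16+2+1) ≡ 1 (mod 359).
Result is 1, so (16/359) = 1.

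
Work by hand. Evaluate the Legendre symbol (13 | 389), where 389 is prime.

1

Reciprocity: 13 ≡ 1 and 389 ≡ 1 (mod 4), so (13/389) = +(389/13).
Reduce top mod 13: now compute (12/13).
Pull out 2^2: since 13 ≡ 5 (mod 8), (2/13) = -1, so (2/13)^2 = +1.
Reciprocity: 3 ≡ 3 and 13 ≡ 1 (mod 4), so (3/13) = +(13/3).
Reduce top mod 3: now compute (1/3).
Reached (1/3) = 1. Collecting the sign flips along the way, the symbol is +1.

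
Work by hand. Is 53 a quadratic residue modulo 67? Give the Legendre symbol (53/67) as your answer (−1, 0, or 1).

-1

Euler's criterion: (53/67) ≡ 53^33 (mod 67).
53^2 ≡ 62 (mod 67)
53^4 ≡ 25 (mod 67)
53^8 ≡ 22 (mod 67)
53^16 ≡ 15 (mod 67)
53^32 ≡ 24 (mod 67)
53^33 = 53^(32+1) ≡ 66 (mod 67).
Result is 66 ≡ −1, so (53/67) = −1.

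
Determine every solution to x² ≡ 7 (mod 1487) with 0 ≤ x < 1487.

710, 777

Since 1487 ≡ 3 (mod 4), a square root of 7 is 7^((1487+1)/4) = 7^372 mod 1487.
Repeated squaring: 7^2≡49, 7^4≡914, 7^8≡1189, 7^16≡1071, 7^32≡564, 7^64≡1365, 7^128≡14, 7^256≡196 (mod 1487).
7^372 = 7^(256+64+32+16+4) ≡ 777 (mod 1487).
Check: 777² = 603729 ≡ 7 (mod 1487). The two roots are 710 and 777.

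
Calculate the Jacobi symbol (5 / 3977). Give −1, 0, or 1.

-1

Reciprocity: 5 ≡ 1 and 3977 ≡ 1 (mod 4), so (5/3977) = +(3977/5).
Reduce top mod 5: now compute (2/5).
Pull out 2: since 5 ≡ 5 (mod 8), (2/5) = -1.
Reached (1/5) = 1. Collecting the sign flips along the way, the symbol is -1.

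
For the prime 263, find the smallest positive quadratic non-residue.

5

(2/263) = +1, so 2 is a residue.
(3/263) = +1, so 3 is a residue.
(4/263) = +1, so 4 is a residue.
(5/263) = −1, so 5 is the smallest positive non-residue mod 263.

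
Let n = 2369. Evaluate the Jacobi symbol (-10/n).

First reduce: -10 ≡ 2359 (mod 2369).
Reciprocity: 2359 ≡ 3 and 2369 ≡ 1 (mod 4), so (2359/2369) = +(2369/2359).
Reduce top mod 2359: now compute (10/2359).
Pull out 2: since 2359 ≡ 7 (mod 8), (2/2359) = +1.
Reciprocity: 5 ≡ 1 and 2359 ≡ 3 (mod 4), so (5/2359) = +(2359/5).
Reduce top mod 5: now compute (4/5).
Pull out 2^2: since 5 ≡ 5 (mod 8), (2/5) = -1, so (2/5)^2 = +1.
Reached (1/5) = 1. Collecting the sign flips along the way, the symbol is +1.

1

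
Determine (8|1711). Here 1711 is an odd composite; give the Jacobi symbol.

Pull out 2^3: since 1711 ≡ 7 (mod 8), (2/1711) = +1, so (2/1711)^3 = +1.
Reached (1/1711) = 1. Collecting the sign flips along the way, the symbol is +1.

1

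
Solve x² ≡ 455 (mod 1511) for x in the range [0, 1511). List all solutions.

Since 1511 ≡ 3 (mod 4), a square root of 455 is 455^((1511+1)/4) = 455^378 mod 1511.
Repeated squaring: 455^2≡18, 455^4≡324, 455^8≡717, 455^16≡349, 455^32≡921, 455^64≡570, 455^128≡35, 455^256≡1225 (mod 1511).
455^378 = 455^(256+64+32+16+8+2) ≡ 147 (mod 1511).
Check: 147² = 21609 ≡ 455 (mod 1511). The two roots are 147 and 1364.

147, 1364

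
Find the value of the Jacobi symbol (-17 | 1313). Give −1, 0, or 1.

First reduce: -17 ≡ 1296 (mod 1313).
Pull out 2^4: since 1313 ≡ 1 (mod 8), (2/1313) = +1, so (2/1313)^4 = +1.
Reciprocity: 81 ≡ 1 and 1313 ≡ 1 (mod 4), so (81/1313) = +(1313/81).
Reduce top mod 81: now compute (17/81).
Reciprocity: 17 ≡ 1 and 81 ≡ 1 (mod 4), so (17/81) = +(81/17).
Reduce top mod 17: now compute (13/17).
Reciprocity: 13 ≡ 1 and 17 ≡ 1 (mod 4), so (13/17) = +(17/13).
Reduce top mod 13: now compute (4/13).
Pull out 2^2: since 13 ≡ 5 (mod 8), (2/13) = -1, so (2/13)^2 = +1.
Reached (1/13) = 1. Collecting the sign flips along the way, the symbol is +1.

1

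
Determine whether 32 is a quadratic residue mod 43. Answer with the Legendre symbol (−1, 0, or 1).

-1

Pull out 2^5: since 43 ≡ 3 (mod 8), (2/43) = -1, so (2/43)^5 = -1.
Reached (1/43) = 1. Collecting the sign flips along the way, the symbol is -1.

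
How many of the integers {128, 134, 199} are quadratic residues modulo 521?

(128/521) = +1 → QR.
(134/521) = -1 → non-residue.
(199/521) = +1 → QR.
Total quadratic residues among the 3: 2.

2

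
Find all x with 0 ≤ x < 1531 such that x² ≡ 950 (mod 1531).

338, 1193

Since 1531 ≡ 3 (mod 4), a square root of 950 is 950^((1531+1)/4) = 950^383 mod 1531.
Repeated squaring: 950^2≡741, 950^4≡983, 950^8≡228, 950^16≡1461, 950^32≡307, 950^64≡858, 950^128≡1284, 950^256≡1300 (mod 1531).
950^383 = 950^(256+64+32+16+8+4+2+1) ≡ 1193 (mod 1531).
Check: 1193² = 1423249 ≡ 950 (mod 1531). The two roots are 338 and 1193.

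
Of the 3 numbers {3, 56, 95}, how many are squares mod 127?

(3/127) = -1 → non-residue.
(56/127) = -1 → non-residue.
(95/127) = -1 → non-residue.
Total quadratic residues among the 3: 0.

0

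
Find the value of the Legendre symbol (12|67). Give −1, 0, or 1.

-1

Euler's criterion: (12/67) ≡ 12^33 (mod 67).
12^2 ≡ 10 (mod 67)
12^4 ≡ 33 (mod 67)
12^8 ≡ 17 (mod 67)
12^16 ≡ 21 (mod 67)
12^32 ≡ 39 (mod 67)
12^33 = 12^(32+1) ≡ 66 (mod 67).
Result is 66 ≡ −1, so (12/67) = −1.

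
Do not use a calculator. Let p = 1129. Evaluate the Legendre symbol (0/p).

Top reduces to 0: gcd > 1, so the symbol is 0.

0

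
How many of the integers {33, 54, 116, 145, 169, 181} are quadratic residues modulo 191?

2

(33/191) = -1 → non-residue.
(54/191) = +1 → QR.
(116/191) = -1 → non-residue.
(145/191) = -1 → non-residue.
(169/191) = +1 → QR.
(181/191) = -1 → non-residue.
Total quadratic residues among the 6: 2.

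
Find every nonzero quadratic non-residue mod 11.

Square k = 1,…,5 (k and 11−k give the same square):
1²=1, 2²=4, 3²=9, 4²≡5, 5²≡3 (mod 11).
The residues are {1, 3, 4, 5, 9}; the non-residues are the remaining 5 nonzero classes.

2 6 7 8 10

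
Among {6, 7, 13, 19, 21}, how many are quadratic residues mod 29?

3

(6/29) = +1 → QR.
(7/29) = +1 → QR.
(13/29) = +1 → QR.
(19/29) = -1 → non-residue.
(21/29) = -1 → non-residue.
Total quadratic residues among the 5: 3.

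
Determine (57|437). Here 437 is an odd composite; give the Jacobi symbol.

0

Reciprocity: 57 ≡ 1 and 437 ≡ 1 (mod 4), so (57/437) = +(437/57).
Reduce top mod 57: now compute (38/57).
Pull out 2: since 57 ≡ 1 (mod 8), (2/57) = +1.
Reciprocity: 19 ≡ 3 and 57 ≡ 1 (mod 4), so (19/57) = +(57/19).
Reduce top mod 19: now compute (0/19).
Top reduces to 0: gcd > 1, so the symbol is 0.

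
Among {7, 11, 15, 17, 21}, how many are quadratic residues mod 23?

(7/23) = -1 → non-residue.
(11/23) = -1 → non-residue.
(15/23) = -1 → non-residue.
(17/23) = -1 → non-residue.
(21/23) = -1 → non-residue.
Total quadratic residues among the 5: 0.

0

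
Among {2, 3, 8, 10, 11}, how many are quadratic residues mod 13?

(2/13) = -1 → non-residue.
(3/13) = +1 → QR.
(8/13) = -1 → non-residue.
(10/13) = +1 → QR.
(11/13) = -1 → non-residue.
Total quadratic residues among the 5: 2.

2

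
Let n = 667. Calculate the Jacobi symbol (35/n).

Reciprocity: 35 ≡ 3 and 667 ≡ 3 (mod 4), so (35/667) = −(667/35).
Reduce top mod 35: now compute (2/35).
Pull out 2: since 35 ≡ 3 (mod 8), (2/35) = -1.
Reached (1/35) = 1. Collecting the sign flips along the way, the symbol is +1.

1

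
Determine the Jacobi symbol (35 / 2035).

0

Reciprocity: 35 ≡ 3 and 2035 ≡ 3 (mod 4), so (35/2035) = −(2035/35).
Reduce top mod 35: now compute (5/35).
Reciprocity: 5 ≡ 1 and 35 ≡ 3 (mod 4), so (5/35) = +(35/5).
Reduce top mod 5: now compute (0/5).
Top reduces to 0: gcd > 1, so the symbol is 0.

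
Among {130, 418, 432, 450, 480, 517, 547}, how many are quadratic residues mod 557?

(130/557) = -1 → non-residue.
(418/557) = +1 → QR.
(432/557) = -1 → non-residue.
(450/557) = -1 → non-residue.
(480/557) = -1 → non-residue.
(517/557) = +1 → QR.
(547/557) = +1 → QR.
Total quadratic residues among the 7: 3.

3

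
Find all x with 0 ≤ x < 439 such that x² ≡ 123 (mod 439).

Since 439 ≡ 3 (mod 4), a square root of 123 is 123^((439+1)/4) = 123^110 mod 439.
Repeated squaring: 123^2≡203, 123^4≡382, 123^8≡176, 123^16≡246, 123^32≡373, 123^64≡405 (mod 439).
123^110 = 123^(64+32+8+4+2) ≡ 347 (mod 439).
Check: 347² = 120409 ≡ 123 (mod 439). The two roots are 92 and 347.

92, 347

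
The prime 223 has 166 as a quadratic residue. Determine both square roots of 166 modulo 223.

Since 223 ≡ 3 (mod 4), a square root of 166 is 166^((223+1)/4) = 166^56 mod 223.
Repeated squaring: 166^2≡127, 166^4≡73, 166^8≡200, 166^16≡83, 166^32≡199 (mod 223).
166^56 = 166^(32+16+8) ≡ 101 (mod 223).
Check: 101² = 10201 ≡ 166 (mod 223). The two roots are 101 and 122.

101, 122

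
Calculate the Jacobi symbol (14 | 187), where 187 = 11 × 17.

Pull out 2: since 187 ≡ 3 (mod 8), (2/187) = -1.
Reciprocity: 7 ≡ 3 and 187 ≡ 3 (mod 4), so (7/187) = −(187/7).
Reduce top mod 7: now compute (5/7).
Reciprocity: 5 ≡ 1 and 7 ≡ 3 (mod 4), so (5/7) = +(7/5).
Reduce top mod 5: now compute (2/5).
Pull out 2: since 5 ≡ 5 (mod 8), (2/5) = -1.
Reached (1/5) = 1. Collecting the sign flips along the way, the symbol is -1.

-1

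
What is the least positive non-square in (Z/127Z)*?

3

(2/127) = +1, so 2 is a residue.
(3/127) = −1, so 3 is the smallest positive non-residue mod 127.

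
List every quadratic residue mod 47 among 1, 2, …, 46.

Square k = 1,…,23 (k and 47−k give the same square):
1²=1, 2²=4, 3²=9, 4²=16, 5²=25, 6²=36, 7²≡2, 8²≡17, 9²≡34, 10²≡6, 11²≡27, 12²≡3, 13²≡28, 14²≡8, 15²≡37, 16²≡21, 17²≡7, 18²≡42, 19²≡32, 20²≡24, 21²≡18, 22²≡14, 23²≡12 (mod 47).
So the quadratic residues mod 47 are {1, 2, 3, 4, 6, 7, 8, 9, 12, 14, 16, 17, 18, 21, 24, 25, 27, 28, 32, 34, 36, 37, 42}.

1 2 3 4 6 7 8 9 12 14 16 17 18 21 24 25 27 28 32 34 36 37 42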